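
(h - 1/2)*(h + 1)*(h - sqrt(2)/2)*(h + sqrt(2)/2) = h^4 + h^3/2 - h^2 - h/4 + 1/4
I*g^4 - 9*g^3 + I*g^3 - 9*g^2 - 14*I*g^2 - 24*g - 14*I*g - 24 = (g + 1)*(g + 4*I)*(g + 6*I)*(I*g + 1)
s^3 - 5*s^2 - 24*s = s*(s - 8)*(s + 3)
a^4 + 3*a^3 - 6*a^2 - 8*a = a*(a - 2)*(a + 1)*(a + 4)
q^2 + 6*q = q*(q + 6)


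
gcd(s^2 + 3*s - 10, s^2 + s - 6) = s - 2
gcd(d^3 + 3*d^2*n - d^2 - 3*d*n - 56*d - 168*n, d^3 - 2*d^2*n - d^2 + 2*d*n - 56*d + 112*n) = d^2 - d - 56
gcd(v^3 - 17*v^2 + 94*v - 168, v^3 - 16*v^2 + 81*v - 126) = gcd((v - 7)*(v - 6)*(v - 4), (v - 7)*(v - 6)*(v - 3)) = v^2 - 13*v + 42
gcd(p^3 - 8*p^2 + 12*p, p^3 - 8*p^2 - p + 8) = 1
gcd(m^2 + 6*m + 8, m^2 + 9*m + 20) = m + 4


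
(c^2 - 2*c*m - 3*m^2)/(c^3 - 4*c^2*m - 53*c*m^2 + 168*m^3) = (c + m)/(c^2 - c*m - 56*m^2)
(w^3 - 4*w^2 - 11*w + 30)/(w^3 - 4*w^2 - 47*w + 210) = (w^2 + w - 6)/(w^2 + w - 42)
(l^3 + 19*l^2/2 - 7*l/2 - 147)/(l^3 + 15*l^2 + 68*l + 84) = (l - 7/2)/(l + 2)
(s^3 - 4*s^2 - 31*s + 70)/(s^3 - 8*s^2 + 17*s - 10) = (s^2 - 2*s - 35)/(s^2 - 6*s + 5)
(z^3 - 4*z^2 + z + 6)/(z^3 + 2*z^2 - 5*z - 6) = (z - 3)/(z + 3)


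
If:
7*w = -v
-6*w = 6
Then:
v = 7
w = -1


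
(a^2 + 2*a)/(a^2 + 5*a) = (a + 2)/(a + 5)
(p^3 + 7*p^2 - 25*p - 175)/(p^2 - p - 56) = (p^2 - 25)/(p - 8)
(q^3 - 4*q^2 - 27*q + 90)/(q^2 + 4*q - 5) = (q^2 - 9*q + 18)/(q - 1)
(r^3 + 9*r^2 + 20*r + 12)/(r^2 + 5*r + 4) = (r^2 + 8*r + 12)/(r + 4)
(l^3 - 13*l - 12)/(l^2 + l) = l - 1 - 12/l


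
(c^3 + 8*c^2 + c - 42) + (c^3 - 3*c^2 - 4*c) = 2*c^3 + 5*c^2 - 3*c - 42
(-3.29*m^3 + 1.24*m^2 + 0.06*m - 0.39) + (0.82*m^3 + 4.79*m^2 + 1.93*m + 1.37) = -2.47*m^3 + 6.03*m^2 + 1.99*m + 0.98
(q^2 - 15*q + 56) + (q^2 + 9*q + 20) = 2*q^2 - 6*q + 76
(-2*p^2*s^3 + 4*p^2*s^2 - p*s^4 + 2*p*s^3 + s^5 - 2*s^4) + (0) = -2*p^2*s^3 + 4*p^2*s^2 - p*s^4 + 2*p*s^3 + s^5 - 2*s^4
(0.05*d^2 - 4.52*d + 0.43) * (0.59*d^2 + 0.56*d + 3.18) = 0.0295*d^4 - 2.6388*d^3 - 2.1185*d^2 - 14.1328*d + 1.3674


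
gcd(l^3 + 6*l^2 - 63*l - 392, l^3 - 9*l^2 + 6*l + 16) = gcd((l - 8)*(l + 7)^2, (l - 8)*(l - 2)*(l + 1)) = l - 8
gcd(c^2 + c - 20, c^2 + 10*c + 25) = c + 5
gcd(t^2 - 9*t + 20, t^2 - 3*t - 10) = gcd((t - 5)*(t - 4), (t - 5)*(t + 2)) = t - 5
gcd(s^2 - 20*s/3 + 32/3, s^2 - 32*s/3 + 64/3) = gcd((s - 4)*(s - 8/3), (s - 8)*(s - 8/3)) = s - 8/3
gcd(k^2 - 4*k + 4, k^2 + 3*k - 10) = k - 2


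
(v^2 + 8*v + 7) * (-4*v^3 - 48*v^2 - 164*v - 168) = -4*v^5 - 80*v^4 - 576*v^3 - 1816*v^2 - 2492*v - 1176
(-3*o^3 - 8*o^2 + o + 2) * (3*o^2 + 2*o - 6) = -9*o^5 - 30*o^4 + 5*o^3 + 56*o^2 - 2*o - 12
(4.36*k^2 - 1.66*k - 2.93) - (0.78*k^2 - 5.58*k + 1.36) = 3.58*k^2 + 3.92*k - 4.29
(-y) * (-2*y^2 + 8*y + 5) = 2*y^3 - 8*y^2 - 5*y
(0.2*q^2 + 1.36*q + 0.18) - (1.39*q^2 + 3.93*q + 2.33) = -1.19*q^2 - 2.57*q - 2.15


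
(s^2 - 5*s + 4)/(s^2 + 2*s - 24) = (s - 1)/(s + 6)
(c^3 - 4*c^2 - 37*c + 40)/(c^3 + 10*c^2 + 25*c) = (c^2 - 9*c + 8)/(c*(c + 5))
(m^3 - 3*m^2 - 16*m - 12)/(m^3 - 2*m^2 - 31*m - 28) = (m^2 - 4*m - 12)/(m^2 - 3*m - 28)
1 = 1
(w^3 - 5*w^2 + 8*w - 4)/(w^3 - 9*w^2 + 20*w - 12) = (w - 2)/(w - 6)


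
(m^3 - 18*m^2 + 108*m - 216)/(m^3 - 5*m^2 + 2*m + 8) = (m^3 - 18*m^2 + 108*m - 216)/(m^3 - 5*m^2 + 2*m + 8)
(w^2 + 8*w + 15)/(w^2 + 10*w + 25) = (w + 3)/(w + 5)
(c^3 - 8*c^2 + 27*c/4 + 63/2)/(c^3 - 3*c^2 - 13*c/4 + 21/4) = (c - 6)/(c - 1)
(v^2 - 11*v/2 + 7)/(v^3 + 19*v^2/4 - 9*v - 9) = 2*(2*v - 7)/(4*v^2 + 27*v + 18)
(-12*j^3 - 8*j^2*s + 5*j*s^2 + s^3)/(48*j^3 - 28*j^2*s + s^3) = (j + s)/(-4*j + s)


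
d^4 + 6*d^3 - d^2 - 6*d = d*(d - 1)*(d + 1)*(d + 6)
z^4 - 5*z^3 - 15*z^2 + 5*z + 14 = (z - 7)*(z - 1)*(z + 1)*(z + 2)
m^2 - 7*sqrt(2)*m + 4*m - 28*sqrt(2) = (m + 4)*(m - 7*sqrt(2))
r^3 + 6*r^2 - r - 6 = (r - 1)*(r + 1)*(r + 6)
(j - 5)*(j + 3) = j^2 - 2*j - 15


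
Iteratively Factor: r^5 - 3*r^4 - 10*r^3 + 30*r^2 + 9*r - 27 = (r - 3)*(r^4 - 10*r^2 + 9) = (r - 3)*(r + 1)*(r^3 - r^2 - 9*r + 9) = (r - 3)*(r + 1)*(r + 3)*(r^2 - 4*r + 3) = (r - 3)^2*(r + 1)*(r + 3)*(r - 1)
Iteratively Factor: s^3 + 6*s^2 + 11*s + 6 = (s + 2)*(s^2 + 4*s + 3) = (s + 2)*(s + 3)*(s + 1)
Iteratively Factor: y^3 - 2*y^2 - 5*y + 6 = (y - 3)*(y^2 + y - 2) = (y - 3)*(y + 2)*(y - 1)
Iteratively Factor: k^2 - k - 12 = (k - 4)*(k + 3)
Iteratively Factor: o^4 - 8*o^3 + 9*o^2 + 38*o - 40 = (o - 5)*(o^3 - 3*o^2 - 6*o + 8) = (o - 5)*(o + 2)*(o^2 - 5*o + 4) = (o - 5)*(o - 4)*(o + 2)*(o - 1)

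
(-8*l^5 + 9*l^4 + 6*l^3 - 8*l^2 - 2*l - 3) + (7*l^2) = -8*l^5 + 9*l^4 + 6*l^3 - l^2 - 2*l - 3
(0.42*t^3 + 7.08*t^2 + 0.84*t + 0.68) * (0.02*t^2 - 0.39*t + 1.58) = 0.0084*t^5 - 0.0222*t^4 - 2.0808*t^3 + 10.8724*t^2 + 1.062*t + 1.0744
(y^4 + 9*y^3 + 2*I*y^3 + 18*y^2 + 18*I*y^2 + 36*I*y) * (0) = 0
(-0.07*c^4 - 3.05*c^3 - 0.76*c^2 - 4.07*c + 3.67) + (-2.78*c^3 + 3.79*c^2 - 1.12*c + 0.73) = -0.07*c^4 - 5.83*c^3 + 3.03*c^2 - 5.19*c + 4.4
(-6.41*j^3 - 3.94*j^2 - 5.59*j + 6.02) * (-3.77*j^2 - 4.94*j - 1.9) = 24.1657*j^5 + 46.5192*j^4 + 52.7169*j^3 + 12.4052*j^2 - 19.1178*j - 11.438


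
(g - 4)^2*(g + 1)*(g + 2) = g^4 - 5*g^3 - 6*g^2 + 32*g + 32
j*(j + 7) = j^2 + 7*j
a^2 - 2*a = a*(a - 2)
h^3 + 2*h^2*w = h^2*(h + 2*w)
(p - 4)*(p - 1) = p^2 - 5*p + 4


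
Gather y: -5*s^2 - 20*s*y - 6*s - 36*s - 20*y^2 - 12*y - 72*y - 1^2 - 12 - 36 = -5*s^2 - 42*s - 20*y^2 + y*(-20*s - 84) - 49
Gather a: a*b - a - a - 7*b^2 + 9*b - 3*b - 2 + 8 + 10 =a*(b - 2) - 7*b^2 + 6*b + 16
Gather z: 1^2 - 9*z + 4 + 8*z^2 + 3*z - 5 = 8*z^2 - 6*z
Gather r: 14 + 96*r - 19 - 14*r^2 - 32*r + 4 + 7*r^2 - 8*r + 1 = -7*r^2 + 56*r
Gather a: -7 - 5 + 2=-10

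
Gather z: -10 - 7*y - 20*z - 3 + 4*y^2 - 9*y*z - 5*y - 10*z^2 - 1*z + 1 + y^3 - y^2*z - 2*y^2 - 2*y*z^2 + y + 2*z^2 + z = y^3 + 2*y^2 - 11*y + z^2*(-2*y - 8) + z*(-y^2 - 9*y - 20) - 12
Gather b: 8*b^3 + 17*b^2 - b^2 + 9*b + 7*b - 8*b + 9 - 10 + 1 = 8*b^3 + 16*b^2 + 8*b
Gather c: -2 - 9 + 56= 45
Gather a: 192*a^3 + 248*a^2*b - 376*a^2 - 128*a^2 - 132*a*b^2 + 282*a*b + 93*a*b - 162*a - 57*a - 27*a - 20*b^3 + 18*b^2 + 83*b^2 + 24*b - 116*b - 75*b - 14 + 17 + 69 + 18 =192*a^3 + a^2*(248*b - 504) + a*(-132*b^2 + 375*b - 246) - 20*b^3 + 101*b^2 - 167*b + 90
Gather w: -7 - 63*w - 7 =-63*w - 14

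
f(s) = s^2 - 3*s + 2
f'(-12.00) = -27.00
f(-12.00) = 182.00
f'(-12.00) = -27.00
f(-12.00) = 182.00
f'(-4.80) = -12.60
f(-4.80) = 39.44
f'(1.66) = 0.32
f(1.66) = -0.22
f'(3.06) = 3.12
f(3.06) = 2.18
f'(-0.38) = -3.76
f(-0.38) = 3.28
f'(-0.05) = -3.10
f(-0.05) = 2.15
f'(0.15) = -2.70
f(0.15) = 1.57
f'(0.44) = -2.12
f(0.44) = 0.87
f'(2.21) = 1.42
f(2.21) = 0.25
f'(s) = 2*s - 3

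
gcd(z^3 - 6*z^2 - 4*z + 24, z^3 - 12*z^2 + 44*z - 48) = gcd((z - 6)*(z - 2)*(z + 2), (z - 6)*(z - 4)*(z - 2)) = z^2 - 8*z + 12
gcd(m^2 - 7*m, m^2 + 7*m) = m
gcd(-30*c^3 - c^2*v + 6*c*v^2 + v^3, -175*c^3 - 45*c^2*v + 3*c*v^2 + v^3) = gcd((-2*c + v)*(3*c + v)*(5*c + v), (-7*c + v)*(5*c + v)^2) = 5*c + v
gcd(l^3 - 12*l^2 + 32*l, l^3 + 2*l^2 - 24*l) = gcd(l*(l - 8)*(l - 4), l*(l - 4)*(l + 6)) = l^2 - 4*l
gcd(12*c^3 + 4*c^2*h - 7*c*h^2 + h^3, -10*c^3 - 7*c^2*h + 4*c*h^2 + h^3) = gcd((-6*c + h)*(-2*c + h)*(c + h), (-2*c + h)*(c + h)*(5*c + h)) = 2*c^2 + c*h - h^2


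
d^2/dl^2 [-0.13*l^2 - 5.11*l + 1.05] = -0.260000000000000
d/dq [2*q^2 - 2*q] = 4*q - 2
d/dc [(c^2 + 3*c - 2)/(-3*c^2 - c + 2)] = 4*(2*c^2 - 2*c + 1)/(9*c^4 + 6*c^3 - 11*c^2 - 4*c + 4)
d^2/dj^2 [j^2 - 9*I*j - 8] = 2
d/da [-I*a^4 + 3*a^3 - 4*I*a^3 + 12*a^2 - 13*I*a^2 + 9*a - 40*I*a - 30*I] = -4*I*a^3 + a^2*(9 - 12*I) + a*(24 - 26*I) + 9 - 40*I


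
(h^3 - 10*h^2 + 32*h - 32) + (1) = h^3 - 10*h^2 + 32*h - 31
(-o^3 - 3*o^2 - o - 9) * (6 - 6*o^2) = 6*o^5 + 18*o^4 + 36*o^2 - 6*o - 54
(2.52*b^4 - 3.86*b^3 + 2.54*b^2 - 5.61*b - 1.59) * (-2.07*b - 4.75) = -5.2164*b^5 - 3.9798*b^4 + 13.0772*b^3 - 0.452299999999999*b^2 + 29.9388*b + 7.5525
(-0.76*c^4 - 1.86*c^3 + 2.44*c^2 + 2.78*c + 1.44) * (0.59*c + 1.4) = -0.4484*c^5 - 2.1614*c^4 - 1.1644*c^3 + 5.0562*c^2 + 4.7416*c + 2.016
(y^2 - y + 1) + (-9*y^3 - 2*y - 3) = -9*y^3 + y^2 - 3*y - 2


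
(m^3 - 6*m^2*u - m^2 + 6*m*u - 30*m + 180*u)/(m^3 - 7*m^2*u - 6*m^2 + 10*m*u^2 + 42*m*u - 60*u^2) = (m^2 - 6*m*u + 5*m - 30*u)/(m^2 - 7*m*u + 10*u^2)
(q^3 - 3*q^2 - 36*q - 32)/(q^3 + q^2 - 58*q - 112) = (q^2 + 5*q + 4)/(q^2 + 9*q + 14)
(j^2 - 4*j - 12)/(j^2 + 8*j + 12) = (j - 6)/(j + 6)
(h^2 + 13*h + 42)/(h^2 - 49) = (h + 6)/(h - 7)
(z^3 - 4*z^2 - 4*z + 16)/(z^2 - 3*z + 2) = (z^2 - 2*z - 8)/(z - 1)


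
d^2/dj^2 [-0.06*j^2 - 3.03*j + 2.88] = -0.120000000000000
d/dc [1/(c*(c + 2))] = 2*(-c - 1)/(c^2*(c^2 + 4*c + 4))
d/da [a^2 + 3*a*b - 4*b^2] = 2*a + 3*b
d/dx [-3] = 0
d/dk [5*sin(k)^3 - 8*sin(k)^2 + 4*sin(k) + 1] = (15*sin(k)^2 - 16*sin(k) + 4)*cos(k)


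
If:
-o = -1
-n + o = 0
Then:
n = 1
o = 1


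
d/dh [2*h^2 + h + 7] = 4*h + 1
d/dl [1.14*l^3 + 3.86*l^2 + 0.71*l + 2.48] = 3.42*l^2 + 7.72*l + 0.71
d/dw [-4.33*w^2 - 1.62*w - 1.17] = -8.66*w - 1.62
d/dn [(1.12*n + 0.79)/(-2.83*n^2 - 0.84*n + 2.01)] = (3.1696*n^2 + 4.4714*n + 2.9148)/(8.0089*n^4 + 4.7544*n^3 - 10.671*n^2 - 3.3768*n + 4.0401)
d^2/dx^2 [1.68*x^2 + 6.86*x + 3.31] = 3.36000000000000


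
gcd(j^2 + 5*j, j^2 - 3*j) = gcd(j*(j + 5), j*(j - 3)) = j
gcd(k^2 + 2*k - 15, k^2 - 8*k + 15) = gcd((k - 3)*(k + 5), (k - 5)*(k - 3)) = k - 3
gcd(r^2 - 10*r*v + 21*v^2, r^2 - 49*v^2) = r - 7*v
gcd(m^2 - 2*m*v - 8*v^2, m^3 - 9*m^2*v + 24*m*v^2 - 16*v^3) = -m + 4*v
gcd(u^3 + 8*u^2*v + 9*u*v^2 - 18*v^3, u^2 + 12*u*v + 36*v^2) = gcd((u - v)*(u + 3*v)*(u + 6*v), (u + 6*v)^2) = u + 6*v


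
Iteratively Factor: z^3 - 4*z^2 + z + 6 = (z + 1)*(z^2 - 5*z + 6) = (z - 2)*(z + 1)*(z - 3)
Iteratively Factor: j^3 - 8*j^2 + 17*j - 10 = (j - 2)*(j^2 - 6*j + 5) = (j - 5)*(j - 2)*(j - 1)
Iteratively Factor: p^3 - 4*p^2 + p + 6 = (p - 3)*(p^2 - p - 2) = (p - 3)*(p + 1)*(p - 2)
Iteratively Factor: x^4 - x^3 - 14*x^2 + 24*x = (x)*(x^3 - x^2 - 14*x + 24) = x*(x + 4)*(x^2 - 5*x + 6) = x*(x - 2)*(x + 4)*(x - 3)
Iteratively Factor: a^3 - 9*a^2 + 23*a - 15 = (a - 5)*(a^2 - 4*a + 3) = (a - 5)*(a - 3)*(a - 1)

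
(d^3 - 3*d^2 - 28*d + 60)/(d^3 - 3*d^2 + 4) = (d^2 - d - 30)/(d^2 - d - 2)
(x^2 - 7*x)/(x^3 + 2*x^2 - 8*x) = (x - 7)/(x^2 + 2*x - 8)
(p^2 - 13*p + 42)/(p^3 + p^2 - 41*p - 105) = (p - 6)/(p^2 + 8*p + 15)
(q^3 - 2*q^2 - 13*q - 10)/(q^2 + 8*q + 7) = (q^2 - 3*q - 10)/(q + 7)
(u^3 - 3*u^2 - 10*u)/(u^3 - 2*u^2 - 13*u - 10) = u/(u + 1)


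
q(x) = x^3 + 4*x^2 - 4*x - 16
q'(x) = 3*x^2 + 8*x - 4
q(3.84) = 84.25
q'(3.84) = 70.96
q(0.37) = -16.88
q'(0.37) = -0.63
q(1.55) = -8.87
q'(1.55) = 15.61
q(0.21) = -16.65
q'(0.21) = -2.19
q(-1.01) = -8.91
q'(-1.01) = -9.02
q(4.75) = 162.42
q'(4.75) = 101.69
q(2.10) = 2.50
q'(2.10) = 26.03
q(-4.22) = -3.04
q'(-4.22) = 15.67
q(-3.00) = 5.00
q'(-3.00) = -1.00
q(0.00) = -16.00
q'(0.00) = -4.00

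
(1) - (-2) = 3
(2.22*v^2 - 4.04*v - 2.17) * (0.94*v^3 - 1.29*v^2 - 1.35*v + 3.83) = 2.0868*v^5 - 6.6614*v^4 + 0.1748*v^3 + 16.7559*v^2 - 12.5437*v - 8.3111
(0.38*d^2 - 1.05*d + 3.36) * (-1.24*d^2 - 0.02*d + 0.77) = -0.4712*d^4 + 1.2944*d^3 - 3.8528*d^2 - 0.8757*d + 2.5872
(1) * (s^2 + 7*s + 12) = s^2 + 7*s + 12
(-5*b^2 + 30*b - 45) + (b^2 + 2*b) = -4*b^2 + 32*b - 45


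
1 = 1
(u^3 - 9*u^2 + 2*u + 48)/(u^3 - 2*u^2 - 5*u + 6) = (u - 8)/(u - 1)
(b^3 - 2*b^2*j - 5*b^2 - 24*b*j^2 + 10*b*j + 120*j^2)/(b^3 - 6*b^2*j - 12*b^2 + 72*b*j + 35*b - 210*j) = (b + 4*j)/(b - 7)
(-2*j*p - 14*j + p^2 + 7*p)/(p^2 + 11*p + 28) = (-2*j + p)/(p + 4)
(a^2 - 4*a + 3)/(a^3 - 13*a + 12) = 1/(a + 4)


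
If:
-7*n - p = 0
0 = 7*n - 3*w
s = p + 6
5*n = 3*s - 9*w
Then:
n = 18/47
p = -126/47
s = 156/47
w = 42/47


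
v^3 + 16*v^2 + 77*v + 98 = (v + 2)*(v + 7)^2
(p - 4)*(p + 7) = p^2 + 3*p - 28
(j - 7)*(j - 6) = j^2 - 13*j + 42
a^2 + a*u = a*(a + u)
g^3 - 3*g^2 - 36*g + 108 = (g - 6)*(g - 3)*(g + 6)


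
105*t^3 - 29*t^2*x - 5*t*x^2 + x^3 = (-7*t + x)*(-3*t + x)*(5*t + x)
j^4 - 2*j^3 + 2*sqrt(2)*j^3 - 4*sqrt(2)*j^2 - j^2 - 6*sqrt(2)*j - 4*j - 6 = (j - 3)*(j + 1)*(j + sqrt(2))^2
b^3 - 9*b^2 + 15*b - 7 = (b - 7)*(b - 1)^2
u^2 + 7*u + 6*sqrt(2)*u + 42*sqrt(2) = (u + 7)*(u + 6*sqrt(2))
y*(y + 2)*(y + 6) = y^3 + 8*y^2 + 12*y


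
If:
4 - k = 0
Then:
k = 4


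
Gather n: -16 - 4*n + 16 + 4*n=0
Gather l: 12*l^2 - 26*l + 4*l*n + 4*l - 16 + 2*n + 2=12*l^2 + l*(4*n - 22) + 2*n - 14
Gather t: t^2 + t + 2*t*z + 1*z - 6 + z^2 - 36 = t^2 + t*(2*z + 1) + z^2 + z - 42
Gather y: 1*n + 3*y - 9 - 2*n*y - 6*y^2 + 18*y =n - 6*y^2 + y*(21 - 2*n) - 9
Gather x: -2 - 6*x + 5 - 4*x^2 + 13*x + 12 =-4*x^2 + 7*x + 15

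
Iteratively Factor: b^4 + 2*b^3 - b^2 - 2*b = (b)*(b^3 + 2*b^2 - b - 2) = b*(b + 1)*(b^2 + b - 2) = b*(b + 1)*(b + 2)*(b - 1)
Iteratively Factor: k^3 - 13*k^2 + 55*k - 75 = (k - 3)*(k^2 - 10*k + 25) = (k - 5)*(k - 3)*(k - 5)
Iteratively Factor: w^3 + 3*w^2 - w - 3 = (w + 1)*(w^2 + 2*w - 3) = (w - 1)*(w + 1)*(w + 3)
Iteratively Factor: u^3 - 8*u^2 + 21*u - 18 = (u - 3)*(u^2 - 5*u + 6) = (u - 3)*(u - 2)*(u - 3)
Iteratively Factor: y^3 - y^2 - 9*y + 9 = (y + 3)*(y^2 - 4*y + 3) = (y - 1)*(y + 3)*(y - 3)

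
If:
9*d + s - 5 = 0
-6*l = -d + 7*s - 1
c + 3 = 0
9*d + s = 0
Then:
No Solution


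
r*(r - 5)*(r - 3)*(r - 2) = r^4 - 10*r^3 + 31*r^2 - 30*r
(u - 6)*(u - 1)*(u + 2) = u^3 - 5*u^2 - 8*u + 12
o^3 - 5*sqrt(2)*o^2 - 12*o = o*(o - 6*sqrt(2))*(o + sqrt(2))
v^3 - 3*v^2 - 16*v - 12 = (v - 6)*(v + 1)*(v + 2)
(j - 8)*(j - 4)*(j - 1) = j^3 - 13*j^2 + 44*j - 32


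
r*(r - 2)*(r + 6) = r^3 + 4*r^2 - 12*r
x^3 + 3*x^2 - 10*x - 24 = (x - 3)*(x + 2)*(x + 4)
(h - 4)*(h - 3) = h^2 - 7*h + 12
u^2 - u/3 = u*(u - 1/3)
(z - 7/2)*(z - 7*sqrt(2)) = z^2 - 7*sqrt(2)*z - 7*z/2 + 49*sqrt(2)/2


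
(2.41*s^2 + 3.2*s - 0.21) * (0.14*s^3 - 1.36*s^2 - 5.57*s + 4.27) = 0.3374*s^5 - 2.8296*s^4 - 17.8051*s^3 - 7.2477*s^2 + 14.8337*s - 0.8967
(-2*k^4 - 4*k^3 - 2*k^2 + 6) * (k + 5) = -2*k^5 - 14*k^4 - 22*k^3 - 10*k^2 + 6*k + 30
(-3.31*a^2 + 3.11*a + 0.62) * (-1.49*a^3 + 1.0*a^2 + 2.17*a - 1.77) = 4.9319*a^5 - 7.9439*a^4 - 4.9965*a^3 + 13.2274*a^2 - 4.1593*a - 1.0974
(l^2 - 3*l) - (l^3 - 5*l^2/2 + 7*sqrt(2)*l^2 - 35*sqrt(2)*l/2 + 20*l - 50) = -l^3 - 7*sqrt(2)*l^2 + 7*l^2/2 - 23*l + 35*sqrt(2)*l/2 + 50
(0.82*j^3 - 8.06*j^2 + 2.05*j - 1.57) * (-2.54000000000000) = -2.0828*j^3 + 20.4724*j^2 - 5.207*j + 3.9878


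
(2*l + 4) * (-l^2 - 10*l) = -2*l^3 - 24*l^2 - 40*l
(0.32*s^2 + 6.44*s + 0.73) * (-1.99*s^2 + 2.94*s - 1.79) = -0.6368*s^4 - 11.8748*s^3 + 16.9081*s^2 - 9.3814*s - 1.3067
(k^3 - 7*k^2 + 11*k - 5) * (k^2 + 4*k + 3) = k^5 - 3*k^4 - 14*k^3 + 18*k^2 + 13*k - 15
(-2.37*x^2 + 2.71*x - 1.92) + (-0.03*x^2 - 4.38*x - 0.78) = -2.4*x^2 - 1.67*x - 2.7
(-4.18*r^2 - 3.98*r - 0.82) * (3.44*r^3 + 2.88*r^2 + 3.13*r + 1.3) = -14.3792*r^5 - 25.7296*r^4 - 27.3666*r^3 - 20.253*r^2 - 7.7406*r - 1.066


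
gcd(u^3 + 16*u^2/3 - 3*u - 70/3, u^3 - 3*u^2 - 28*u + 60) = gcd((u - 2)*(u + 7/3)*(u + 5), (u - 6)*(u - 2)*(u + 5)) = u^2 + 3*u - 10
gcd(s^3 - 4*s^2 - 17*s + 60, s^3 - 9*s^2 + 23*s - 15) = s^2 - 8*s + 15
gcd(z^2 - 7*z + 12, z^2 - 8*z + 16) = z - 4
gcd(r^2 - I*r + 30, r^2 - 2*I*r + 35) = r + 5*I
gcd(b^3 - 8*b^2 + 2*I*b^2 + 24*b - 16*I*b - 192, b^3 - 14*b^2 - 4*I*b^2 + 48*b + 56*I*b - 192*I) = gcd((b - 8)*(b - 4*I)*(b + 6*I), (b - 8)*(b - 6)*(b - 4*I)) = b^2 + b*(-8 - 4*I) + 32*I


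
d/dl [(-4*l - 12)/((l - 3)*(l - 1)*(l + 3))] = 8*(l - 2)/((l - 3)^2*(l - 1)^2)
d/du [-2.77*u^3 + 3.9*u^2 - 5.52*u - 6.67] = -8.31*u^2 + 7.8*u - 5.52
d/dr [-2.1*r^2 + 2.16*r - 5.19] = 2.16 - 4.2*r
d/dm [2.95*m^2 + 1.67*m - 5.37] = 5.9*m + 1.67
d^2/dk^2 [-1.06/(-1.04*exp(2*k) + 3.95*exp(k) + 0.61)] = ((4.187 - 4.4096*exp(k))*(-1.04*exp(2*k) + 3.95*exp(k) + 0.61) - 1.06*(2.08*exp(k) - 3.95)*(4.16*exp(k) - 7.9)*exp(k))*exp(k)/(-1.04*exp(2*k) + 3.95*exp(k) + 0.61)^3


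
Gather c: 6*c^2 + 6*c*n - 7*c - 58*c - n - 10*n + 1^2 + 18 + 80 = 6*c^2 + c*(6*n - 65) - 11*n + 99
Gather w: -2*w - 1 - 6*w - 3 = -8*w - 4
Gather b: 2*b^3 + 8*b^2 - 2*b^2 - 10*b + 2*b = 2*b^3 + 6*b^2 - 8*b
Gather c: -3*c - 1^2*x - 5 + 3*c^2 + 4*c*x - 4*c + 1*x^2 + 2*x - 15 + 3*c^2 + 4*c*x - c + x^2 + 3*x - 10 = 6*c^2 + c*(8*x - 8) + 2*x^2 + 4*x - 30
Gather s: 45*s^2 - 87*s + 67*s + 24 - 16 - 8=45*s^2 - 20*s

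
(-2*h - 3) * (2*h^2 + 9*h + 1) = -4*h^3 - 24*h^2 - 29*h - 3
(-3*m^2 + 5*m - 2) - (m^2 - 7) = -4*m^2 + 5*m + 5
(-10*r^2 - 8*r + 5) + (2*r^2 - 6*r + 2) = -8*r^2 - 14*r + 7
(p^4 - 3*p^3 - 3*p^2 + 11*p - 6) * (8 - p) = -p^5 + 11*p^4 - 21*p^3 - 35*p^2 + 94*p - 48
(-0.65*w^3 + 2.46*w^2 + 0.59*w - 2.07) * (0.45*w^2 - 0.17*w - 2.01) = -0.2925*w^5 + 1.2175*w^4 + 1.1538*w^3 - 5.9764*w^2 - 0.834*w + 4.1607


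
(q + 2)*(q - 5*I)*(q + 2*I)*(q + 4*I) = q^4 + 2*q^3 + I*q^3 + 22*q^2 + 2*I*q^2 + 44*q + 40*I*q + 80*I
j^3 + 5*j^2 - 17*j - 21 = (j - 3)*(j + 1)*(j + 7)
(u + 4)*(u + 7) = u^2 + 11*u + 28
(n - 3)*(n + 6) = n^2 + 3*n - 18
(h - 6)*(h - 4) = h^2 - 10*h + 24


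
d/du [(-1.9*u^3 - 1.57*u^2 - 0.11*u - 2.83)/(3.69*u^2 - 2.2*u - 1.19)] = (-7.011*u^4 + 8.36*u^3 + 10.6429*u^2 + 24.622*u - 6.0951)/(13.6161*u^4 - 16.236*u^3 - 3.9422*u^2 + 5.236*u + 1.4161)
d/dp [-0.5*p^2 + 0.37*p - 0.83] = 0.37 - 1.0*p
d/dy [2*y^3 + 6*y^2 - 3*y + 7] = 6*y^2 + 12*y - 3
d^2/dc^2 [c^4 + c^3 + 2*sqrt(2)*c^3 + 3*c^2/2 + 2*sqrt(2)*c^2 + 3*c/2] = 12*c^2 + 6*c + 12*sqrt(2)*c + 3 + 4*sqrt(2)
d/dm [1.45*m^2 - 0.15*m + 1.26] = 2.9*m - 0.15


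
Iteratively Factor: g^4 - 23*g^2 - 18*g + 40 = (g + 4)*(g^3 - 4*g^2 - 7*g + 10) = (g - 1)*(g + 4)*(g^2 - 3*g - 10) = (g - 5)*(g - 1)*(g + 4)*(g + 2)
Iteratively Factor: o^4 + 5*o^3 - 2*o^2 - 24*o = (o + 3)*(o^3 + 2*o^2 - 8*o) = (o + 3)*(o + 4)*(o^2 - 2*o) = (o - 2)*(o + 3)*(o + 4)*(o)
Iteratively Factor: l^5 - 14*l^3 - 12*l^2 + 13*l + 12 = (l + 1)*(l^4 - l^3 - 13*l^2 + l + 12) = (l + 1)^2*(l^3 - 2*l^2 - 11*l + 12) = (l - 1)*(l + 1)^2*(l^2 - l - 12) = (l - 4)*(l - 1)*(l + 1)^2*(l + 3)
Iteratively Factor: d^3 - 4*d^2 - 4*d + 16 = (d + 2)*(d^2 - 6*d + 8) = (d - 4)*(d + 2)*(d - 2)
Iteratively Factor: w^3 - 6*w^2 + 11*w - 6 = (w - 2)*(w^2 - 4*w + 3) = (w - 2)*(w - 1)*(w - 3)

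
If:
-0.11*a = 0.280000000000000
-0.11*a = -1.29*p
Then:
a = -2.55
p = -0.22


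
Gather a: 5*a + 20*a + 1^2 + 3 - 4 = 25*a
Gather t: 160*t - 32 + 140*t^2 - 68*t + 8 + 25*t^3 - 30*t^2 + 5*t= 25*t^3 + 110*t^2 + 97*t - 24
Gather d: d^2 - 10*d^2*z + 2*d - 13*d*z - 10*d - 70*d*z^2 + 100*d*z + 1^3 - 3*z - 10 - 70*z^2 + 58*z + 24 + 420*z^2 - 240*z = d^2*(1 - 10*z) + d*(-70*z^2 + 87*z - 8) + 350*z^2 - 185*z + 15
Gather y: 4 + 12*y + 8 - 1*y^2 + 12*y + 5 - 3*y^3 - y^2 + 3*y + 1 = -3*y^3 - 2*y^2 + 27*y + 18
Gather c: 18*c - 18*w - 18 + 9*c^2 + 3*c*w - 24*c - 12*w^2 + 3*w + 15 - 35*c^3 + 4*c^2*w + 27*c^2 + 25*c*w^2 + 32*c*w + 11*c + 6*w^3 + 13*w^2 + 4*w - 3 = -35*c^3 + c^2*(4*w + 36) + c*(25*w^2 + 35*w + 5) + 6*w^3 + w^2 - 11*w - 6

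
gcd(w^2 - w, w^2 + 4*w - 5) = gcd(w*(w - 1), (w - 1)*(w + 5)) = w - 1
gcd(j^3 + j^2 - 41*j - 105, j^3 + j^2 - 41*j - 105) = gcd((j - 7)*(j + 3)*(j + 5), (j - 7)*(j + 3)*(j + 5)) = j^3 + j^2 - 41*j - 105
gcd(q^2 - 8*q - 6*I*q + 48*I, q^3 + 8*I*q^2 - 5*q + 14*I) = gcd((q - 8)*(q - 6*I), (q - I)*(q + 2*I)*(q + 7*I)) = 1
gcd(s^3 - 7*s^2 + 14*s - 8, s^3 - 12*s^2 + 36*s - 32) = s - 2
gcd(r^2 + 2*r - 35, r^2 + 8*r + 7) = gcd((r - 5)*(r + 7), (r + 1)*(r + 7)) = r + 7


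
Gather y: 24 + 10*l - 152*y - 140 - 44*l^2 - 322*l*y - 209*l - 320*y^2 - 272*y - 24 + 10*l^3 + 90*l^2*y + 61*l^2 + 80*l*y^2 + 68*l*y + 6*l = 10*l^3 + 17*l^2 - 193*l + y^2*(80*l - 320) + y*(90*l^2 - 254*l - 424) - 140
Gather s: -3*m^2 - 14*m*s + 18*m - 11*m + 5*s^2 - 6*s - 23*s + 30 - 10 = -3*m^2 + 7*m + 5*s^2 + s*(-14*m - 29) + 20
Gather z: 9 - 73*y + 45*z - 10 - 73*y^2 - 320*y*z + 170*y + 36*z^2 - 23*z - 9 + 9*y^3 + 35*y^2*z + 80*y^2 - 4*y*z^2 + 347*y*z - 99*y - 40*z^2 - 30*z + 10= 9*y^3 + 7*y^2 - 2*y + z^2*(-4*y - 4) + z*(35*y^2 + 27*y - 8)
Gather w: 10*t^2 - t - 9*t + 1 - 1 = 10*t^2 - 10*t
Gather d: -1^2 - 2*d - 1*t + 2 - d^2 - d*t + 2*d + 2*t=-d^2 - d*t + t + 1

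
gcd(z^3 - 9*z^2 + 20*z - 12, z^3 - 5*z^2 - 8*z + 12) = z^2 - 7*z + 6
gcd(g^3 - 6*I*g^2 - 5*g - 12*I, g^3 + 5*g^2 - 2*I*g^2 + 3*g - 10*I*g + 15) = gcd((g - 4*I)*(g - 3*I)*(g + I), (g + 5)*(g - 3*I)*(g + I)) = g^2 - 2*I*g + 3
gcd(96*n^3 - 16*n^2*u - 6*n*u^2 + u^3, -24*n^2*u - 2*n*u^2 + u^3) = -24*n^2 - 2*n*u + u^2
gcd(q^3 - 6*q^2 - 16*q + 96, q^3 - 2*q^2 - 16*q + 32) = q^2 - 16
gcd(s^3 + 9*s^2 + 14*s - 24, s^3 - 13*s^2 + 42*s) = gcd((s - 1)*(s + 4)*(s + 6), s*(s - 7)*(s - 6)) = 1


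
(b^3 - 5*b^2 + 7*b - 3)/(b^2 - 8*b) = (b^3 - 5*b^2 + 7*b - 3)/(b*(b - 8))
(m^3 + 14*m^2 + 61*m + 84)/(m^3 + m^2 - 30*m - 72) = (m + 7)/(m - 6)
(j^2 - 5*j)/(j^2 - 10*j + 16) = j*(j - 5)/(j^2 - 10*j + 16)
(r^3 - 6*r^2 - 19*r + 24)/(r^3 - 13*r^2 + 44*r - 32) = (r + 3)/(r - 4)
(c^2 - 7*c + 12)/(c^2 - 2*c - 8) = (c - 3)/(c + 2)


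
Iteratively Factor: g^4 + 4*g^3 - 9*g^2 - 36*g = (g + 4)*(g^3 - 9*g) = (g - 3)*(g + 4)*(g^2 + 3*g) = g*(g - 3)*(g + 4)*(g + 3)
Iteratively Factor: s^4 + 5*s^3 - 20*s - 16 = (s - 2)*(s^3 + 7*s^2 + 14*s + 8) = (s - 2)*(s + 4)*(s^2 + 3*s + 2) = (s - 2)*(s + 2)*(s + 4)*(s + 1)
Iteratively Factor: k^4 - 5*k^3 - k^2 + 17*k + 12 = (k + 1)*(k^3 - 6*k^2 + 5*k + 12) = (k - 4)*(k + 1)*(k^2 - 2*k - 3) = (k - 4)*(k - 3)*(k + 1)*(k + 1)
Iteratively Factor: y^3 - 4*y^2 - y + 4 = (y + 1)*(y^2 - 5*y + 4) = (y - 4)*(y + 1)*(y - 1)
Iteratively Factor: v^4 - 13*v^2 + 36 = (v - 3)*(v^3 + 3*v^2 - 4*v - 12) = (v - 3)*(v - 2)*(v^2 + 5*v + 6) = (v - 3)*(v - 2)*(v + 3)*(v + 2)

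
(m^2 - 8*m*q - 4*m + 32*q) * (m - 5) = m^3 - 8*m^2*q - 9*m^2 + 72*m*q + 20*m - 160*q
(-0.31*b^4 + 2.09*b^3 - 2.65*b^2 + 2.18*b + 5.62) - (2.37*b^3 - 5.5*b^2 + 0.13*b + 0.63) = -0.31*b^4 - 0.28*b^3 + 2.85*b^2 + 2.05*b + 4.99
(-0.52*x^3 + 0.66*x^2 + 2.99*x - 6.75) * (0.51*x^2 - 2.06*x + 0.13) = -0.2652*x^5 + 1.4078*x^4 + 0.0976999999999999*x^3 - 9.5161*x^2 + 14.2937*x - 0.8775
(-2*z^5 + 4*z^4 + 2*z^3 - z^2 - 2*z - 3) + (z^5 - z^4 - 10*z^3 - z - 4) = -z^5 + 3*z^4 - 8*z^3 - z^2 - 3*z - 7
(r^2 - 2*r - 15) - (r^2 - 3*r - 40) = r + 25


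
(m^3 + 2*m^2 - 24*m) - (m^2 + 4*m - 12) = m^3 + m^2 - 28*m + 12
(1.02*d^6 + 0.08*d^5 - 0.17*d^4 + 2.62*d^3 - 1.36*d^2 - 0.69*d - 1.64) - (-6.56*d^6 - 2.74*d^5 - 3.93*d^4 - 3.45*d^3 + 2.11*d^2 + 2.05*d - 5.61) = 7.58*d^6 + 2.82*d^5 + 3.76*d^4 + 6.07*d^3 - 3.47*d^2 - 2.74*d + 3.97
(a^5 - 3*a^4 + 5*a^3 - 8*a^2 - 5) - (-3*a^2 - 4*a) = a^5 - 3*a^4 + 5*a^3 - 5*a^2 + 4*a - 5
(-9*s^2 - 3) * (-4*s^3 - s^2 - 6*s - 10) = 36*s^5 + 9*s^4 + 66*s^3 + 93*s^2 + 18*s + 30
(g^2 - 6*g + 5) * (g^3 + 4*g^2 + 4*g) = g^5 - 2*g^4 - 15*g^3 - 4*g^2 + 20*g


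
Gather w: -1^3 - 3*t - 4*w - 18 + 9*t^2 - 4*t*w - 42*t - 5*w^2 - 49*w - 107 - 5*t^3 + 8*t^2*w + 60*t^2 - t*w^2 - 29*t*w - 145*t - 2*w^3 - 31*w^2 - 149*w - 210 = -5*t^3 + 69*t^2 - 190*t - 2*w^3 + w^2*(-t - 36) + w*(8*t^2 - 33*t - 202) - 336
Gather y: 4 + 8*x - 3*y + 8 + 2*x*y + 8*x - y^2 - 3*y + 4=16*x - y^2 + y*(2*x - 6) + 16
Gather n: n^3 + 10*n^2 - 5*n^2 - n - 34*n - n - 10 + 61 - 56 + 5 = n^3 + 5*n^2 - 36*n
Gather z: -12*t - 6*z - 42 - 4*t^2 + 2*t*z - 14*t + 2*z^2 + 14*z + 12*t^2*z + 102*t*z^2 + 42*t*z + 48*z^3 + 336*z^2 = -4*t^2 - 26*t + 48*z^3 + z^2*(102*t + 338) + z*(12*t^2 + 44*t + 8) - 42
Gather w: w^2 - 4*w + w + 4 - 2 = w^2 - 3*w + 2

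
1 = 1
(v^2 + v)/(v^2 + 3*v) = (v + 1)/(v + 3)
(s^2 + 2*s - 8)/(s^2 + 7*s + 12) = (s - 2)/(s + 3)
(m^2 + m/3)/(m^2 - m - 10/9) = 3*m*(3*m + 1)/(9*m^2 - 9*m - 10)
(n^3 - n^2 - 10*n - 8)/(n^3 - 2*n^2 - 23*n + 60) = (n^2 + 3*n + 2)/(n^2 + 2*n - 15)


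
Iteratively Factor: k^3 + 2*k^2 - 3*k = (k + 3)*(k^2 - k) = (k - 1)*(k + 3)*(k)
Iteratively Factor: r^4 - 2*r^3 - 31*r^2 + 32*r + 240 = (r - 5)*(r^3 + 3*r^2 - 16*r - 48) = (r - 5)*(r + 4)*(r^2 - r - 12) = (r - 5)*(r + 3)*(r + 4)*(r - 4)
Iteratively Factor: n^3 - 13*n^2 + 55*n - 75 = (n - 5)*(n^2 - 8*n + 15) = (n - 5)^2*(n - 3)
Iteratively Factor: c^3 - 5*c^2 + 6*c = (c - 2)*(c^2 - 3*c) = c*(c - 2)*(c - 3)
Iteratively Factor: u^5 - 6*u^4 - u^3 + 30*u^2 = (u + 2)*(u^4 - 8*u^3 + 15*u^2) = u*(u + 2)*(u^3 - 8*u^2 + 15*u) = u*(u - 3)*(u + 2)*(u^2 - 5*u) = u*(u - 5)*(u - 3)*(u + 2)*(u)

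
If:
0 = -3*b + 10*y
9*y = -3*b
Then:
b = 0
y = 0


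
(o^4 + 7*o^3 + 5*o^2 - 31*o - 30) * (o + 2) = o^5 + 9*o^4 + 19*o^3 - 21*o^2 - 92*o - 60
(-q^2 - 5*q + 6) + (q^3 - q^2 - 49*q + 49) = q^3 - 2*q^2 - 54*q + 55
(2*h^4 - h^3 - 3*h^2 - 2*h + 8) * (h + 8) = 2*h^5 + 15*h^4 - 11*h^3 - 26*h^2 - 8*h + 64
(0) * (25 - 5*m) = 0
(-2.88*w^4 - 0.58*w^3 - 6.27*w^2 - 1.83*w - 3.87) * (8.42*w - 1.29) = -24.2496*w^5 - 1.1684*w^4 - 52.0452*w^3 - 7.3203*w^2 - 30.2247*w + 4.9923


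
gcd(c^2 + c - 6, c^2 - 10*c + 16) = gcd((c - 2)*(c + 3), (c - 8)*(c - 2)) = c - 2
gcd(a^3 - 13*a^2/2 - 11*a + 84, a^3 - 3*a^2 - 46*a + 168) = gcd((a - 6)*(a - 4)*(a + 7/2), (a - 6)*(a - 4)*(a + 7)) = a^2 - 10*a + 24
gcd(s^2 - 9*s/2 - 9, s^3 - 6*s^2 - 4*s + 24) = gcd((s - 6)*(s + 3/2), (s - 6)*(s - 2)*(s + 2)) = s - 6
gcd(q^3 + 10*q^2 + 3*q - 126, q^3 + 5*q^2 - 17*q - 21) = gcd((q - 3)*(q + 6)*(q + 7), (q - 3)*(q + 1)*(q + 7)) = q^2 + 4*q - 21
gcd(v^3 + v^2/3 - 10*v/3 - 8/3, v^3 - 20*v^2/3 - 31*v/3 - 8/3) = v + 1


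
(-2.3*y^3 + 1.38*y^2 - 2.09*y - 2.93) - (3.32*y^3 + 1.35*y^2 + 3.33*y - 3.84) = -5.62*y^3 + 0.0299999999999998*y^2 - 5.42*y + 0.91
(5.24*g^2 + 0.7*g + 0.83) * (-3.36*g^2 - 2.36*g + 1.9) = -17.6064*g^4 - 14.7184*g^3 + 5.5152*g^2 - 0.6288*g + 1.577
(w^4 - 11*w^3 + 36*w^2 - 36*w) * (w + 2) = w^5 - 9*w^4 + 14*w^3 + 36*w^2 - 72*w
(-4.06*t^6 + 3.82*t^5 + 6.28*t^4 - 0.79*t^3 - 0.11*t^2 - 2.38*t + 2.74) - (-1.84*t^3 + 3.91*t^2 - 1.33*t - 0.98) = -4.06*t^6 + 3.82*t^5 + 6.28*t^4 + 1.05*t^3 - 4.02*t^2 - 1.05*t + 3.72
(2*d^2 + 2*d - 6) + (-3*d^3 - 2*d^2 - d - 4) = -3*d^3 + d - 10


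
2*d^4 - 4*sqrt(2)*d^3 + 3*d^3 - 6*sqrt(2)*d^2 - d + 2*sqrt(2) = (d - 1/2)*(d - 2*sqrt(2))*(sqrt(2)*d + sqrt(2))^2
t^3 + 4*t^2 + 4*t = t*(t + 2)^2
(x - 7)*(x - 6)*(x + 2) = x^3 - 11*x^2 + 16*x + 84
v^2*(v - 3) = v^3 - 3*v^2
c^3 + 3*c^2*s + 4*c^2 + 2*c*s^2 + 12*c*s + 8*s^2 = (c + 4)*(c + s)*(c + 2*s)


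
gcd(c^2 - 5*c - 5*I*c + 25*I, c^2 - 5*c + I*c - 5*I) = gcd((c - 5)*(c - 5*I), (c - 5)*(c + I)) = c - 5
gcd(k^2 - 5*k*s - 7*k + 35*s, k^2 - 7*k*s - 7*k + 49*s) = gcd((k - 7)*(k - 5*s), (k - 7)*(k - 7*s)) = k - 7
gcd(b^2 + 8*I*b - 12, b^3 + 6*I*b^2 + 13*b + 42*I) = b + 2*I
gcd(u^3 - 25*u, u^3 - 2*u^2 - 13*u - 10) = u - 5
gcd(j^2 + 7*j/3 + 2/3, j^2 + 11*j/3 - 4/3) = 1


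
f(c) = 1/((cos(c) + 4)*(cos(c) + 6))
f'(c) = sin(c)/((cos(c) + 4)*(cos(c) + 6)^2) + sin(c)/((cos(c) + 4)^2*(cos(c) + 6))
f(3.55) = 0.06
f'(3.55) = -0.01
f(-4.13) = 0.05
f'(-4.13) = 0.02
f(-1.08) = 0.03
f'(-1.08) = -0.01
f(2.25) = 0.06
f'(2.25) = 0.02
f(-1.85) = 0.05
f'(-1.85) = -0.02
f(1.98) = 0.05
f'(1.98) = 0.02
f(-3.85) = 0.06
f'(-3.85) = 0.02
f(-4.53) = 0.05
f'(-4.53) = 0.02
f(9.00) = 0.06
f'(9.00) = 0.01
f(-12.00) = 0.03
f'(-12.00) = 0.01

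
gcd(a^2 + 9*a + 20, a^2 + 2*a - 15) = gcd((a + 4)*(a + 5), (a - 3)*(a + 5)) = a + 5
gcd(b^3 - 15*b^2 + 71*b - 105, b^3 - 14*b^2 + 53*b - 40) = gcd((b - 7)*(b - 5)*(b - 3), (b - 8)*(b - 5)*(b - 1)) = b - 5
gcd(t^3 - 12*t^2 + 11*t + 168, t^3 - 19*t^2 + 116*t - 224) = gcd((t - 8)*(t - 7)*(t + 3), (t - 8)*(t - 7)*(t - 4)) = t^2 - 15*t + 56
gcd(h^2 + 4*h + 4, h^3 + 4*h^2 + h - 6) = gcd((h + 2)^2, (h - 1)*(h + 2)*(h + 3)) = h + 2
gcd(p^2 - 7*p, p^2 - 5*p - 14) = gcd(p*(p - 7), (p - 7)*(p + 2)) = p - 7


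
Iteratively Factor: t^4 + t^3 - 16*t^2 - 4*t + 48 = (t - 2)*(t^3 + 3*t^2 - 10*t - 24) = (t - 3)*(t - 2)*(t^2 + 6*t + 8) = (t - 3)*(t - 2)*(t + 4)*(t + 2)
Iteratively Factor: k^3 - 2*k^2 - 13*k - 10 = (k - 5)*(k^2 + 3*k + 2) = (k - 5)*(k + 2)*(k + 1)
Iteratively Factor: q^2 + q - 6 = (q + 3)*(q - 2)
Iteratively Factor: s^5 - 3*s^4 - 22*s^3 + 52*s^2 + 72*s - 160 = (s + 2)*(s^4 - 5*s^3 - 12*s^2 + 76*s - 80) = (s - 2)*(s + 2)*(s^3 - 3*s^2 - 18*s + 40) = (s - 2)^2*(s + 2)*(s^2 - s - 20) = (s - 5)*(s - 2)^2*(s + 2)*(s + 4)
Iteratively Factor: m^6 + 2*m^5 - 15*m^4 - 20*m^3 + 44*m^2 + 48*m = (m - 2)*(m^5 + 4*m^4 - 7*m^3 - 34*m^2 - 24*m) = (m - 3)*(m - 2)*(m^4 + 7*m^3 + 14*m^2 + 8*m) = (m - 3)*(m - 2)*(m + 2)*(m^3 + 5*m^2 + 4*m) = m*(m - 3)*(m - 2)*(m + 2)*(m^2 + 5*m + 4) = m*(m - 3)*(m - 2)*(m + 1)*(m + 2)*(m + 4)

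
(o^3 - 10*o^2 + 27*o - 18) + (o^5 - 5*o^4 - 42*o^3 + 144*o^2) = o^5 - 5*o^4 - 41*o^3 + 134*o^2 + 27*o - 18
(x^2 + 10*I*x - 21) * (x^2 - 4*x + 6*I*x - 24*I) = x^4 - 4*x^3 + 16*I*x^3 - 81*x^2 - 64*I*x^2 + 324*x - 126*I*x + 504*I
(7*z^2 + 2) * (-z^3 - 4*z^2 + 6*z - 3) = -7*z^5 - 28*z^4 + 40*z^3 - 29*z^2 + 12*z - 6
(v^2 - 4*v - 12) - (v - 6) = v^2 - 5*v - 6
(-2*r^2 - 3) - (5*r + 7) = -2*r^2 - 5*r - 10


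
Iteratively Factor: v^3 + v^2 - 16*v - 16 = (v - 4)*(v^2 + 5*v + 4) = (v - 4)*(v + 1)*(v + 4)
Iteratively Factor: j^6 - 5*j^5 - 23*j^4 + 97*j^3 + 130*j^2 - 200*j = (j + 4)*(j^5 - 9*j^4 + 13*j^3 + 45*j^2 - 50*j) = (j - 1)*(j + 4)*(j^4 - 8*j^3 + 5*j^2 + 50*j) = (j - 1)*(j + 2)*(j + 4)*(j^3 - 10*j^2 + 25*j) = (j - 5)*(j - 1)*(j + 2)*(j + 4)*(j^2 - 5*j) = (j - 5)^2*(j - 1)*(j + 2)*(j + 4)*(j)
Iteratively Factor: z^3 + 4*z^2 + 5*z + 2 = (z + 1)*(z^2 + 3*z + 2) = (z + 1)^2*(z + 2)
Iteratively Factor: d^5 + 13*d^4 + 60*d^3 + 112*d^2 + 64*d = (d + 4)*(d^4 + 9*d^3 + 24*d^2 + 16*d) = (d + 4)^2*(d^3 + 5*d^2 + 4*d) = d*(d + 4)^2*(d^2 + 5*d + 4) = d*(d + 1)*(d + 4)^2*(d + 4)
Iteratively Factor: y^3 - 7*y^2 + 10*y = (y - 5)*(y^2 - 2*y) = (y - 5)*(y - 2)*(y)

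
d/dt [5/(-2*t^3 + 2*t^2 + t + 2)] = 5*(6*t^2 - 4*t - 1)/(-2*t^3 + 2*t^2 + t + 2)^2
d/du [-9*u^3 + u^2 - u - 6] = -27*u^2 + 2*u - 1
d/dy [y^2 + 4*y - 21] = 2*y + 4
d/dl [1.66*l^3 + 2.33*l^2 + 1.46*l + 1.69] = 4.98*l^2 + 4.66*l + 1.46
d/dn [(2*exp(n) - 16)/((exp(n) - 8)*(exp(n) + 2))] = -2*exp(n)/(exp(2*n) + 4*exp(n) + 4)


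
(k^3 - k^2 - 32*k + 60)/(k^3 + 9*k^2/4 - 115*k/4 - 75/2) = 4*(k - 2)/(4*k + 5)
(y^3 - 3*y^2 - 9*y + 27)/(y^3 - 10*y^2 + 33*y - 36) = (y + 3)/(y - 4)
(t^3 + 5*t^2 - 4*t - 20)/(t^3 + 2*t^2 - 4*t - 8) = (t + 5)/(t + 2)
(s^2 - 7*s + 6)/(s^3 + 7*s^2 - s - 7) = (s - 6)/(s^2 + 8*s + 7)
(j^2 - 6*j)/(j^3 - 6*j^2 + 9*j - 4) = j*(j - 6)/(j^3 - 6*j^2 + 9*j - 4)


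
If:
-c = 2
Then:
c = -2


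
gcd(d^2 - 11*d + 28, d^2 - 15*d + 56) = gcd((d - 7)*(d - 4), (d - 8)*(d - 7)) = d - 7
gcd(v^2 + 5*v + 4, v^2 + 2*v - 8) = v + 4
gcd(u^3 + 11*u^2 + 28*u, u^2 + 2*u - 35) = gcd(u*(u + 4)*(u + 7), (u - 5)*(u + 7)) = u + 7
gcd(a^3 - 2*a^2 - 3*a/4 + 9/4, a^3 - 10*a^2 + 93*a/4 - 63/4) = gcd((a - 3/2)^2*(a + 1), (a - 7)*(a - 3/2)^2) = a^2 - 3*a + 9/4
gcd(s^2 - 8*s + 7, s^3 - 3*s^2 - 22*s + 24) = s - 1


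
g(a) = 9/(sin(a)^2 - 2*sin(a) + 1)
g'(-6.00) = 46.19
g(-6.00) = 17.33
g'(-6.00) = 46.19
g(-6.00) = 17.33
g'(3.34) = -10.29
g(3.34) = 6.28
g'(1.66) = -25511540.89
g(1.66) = 569308.35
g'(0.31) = 51.08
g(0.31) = 18.64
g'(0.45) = 89.85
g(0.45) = 28.19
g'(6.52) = 39.02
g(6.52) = 15.36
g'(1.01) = 2664.19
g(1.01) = 383.62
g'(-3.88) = -381.10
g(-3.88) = 84.23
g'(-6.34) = 15.23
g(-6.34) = 8.06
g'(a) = 9*(-2*sin(a)*cos(a) + 2*cos(a))/(sin(a)^2 - 2*sin(a) + 1)^2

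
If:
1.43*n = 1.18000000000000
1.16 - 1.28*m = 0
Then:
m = 0.91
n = 0.83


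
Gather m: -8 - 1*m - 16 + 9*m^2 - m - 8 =9*m^2 - 2*m - 32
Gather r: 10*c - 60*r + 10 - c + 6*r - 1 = 9*c - 54*r + 9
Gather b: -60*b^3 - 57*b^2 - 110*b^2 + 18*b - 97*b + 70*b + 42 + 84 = -60*b^3 - 167*b^2 - 9*b + 126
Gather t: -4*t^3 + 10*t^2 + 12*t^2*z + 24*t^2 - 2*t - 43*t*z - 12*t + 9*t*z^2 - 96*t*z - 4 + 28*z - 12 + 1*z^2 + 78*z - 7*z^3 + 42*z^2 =-4*t^3 + t^2*(12*z + 34) + t*(9*z^2 - 139*z - 14) - 7*z^3 + 43*z^2 + 106*z - 16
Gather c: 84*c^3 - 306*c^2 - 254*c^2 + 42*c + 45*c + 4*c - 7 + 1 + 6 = 84*c^3 - 560*c^2 + 91*c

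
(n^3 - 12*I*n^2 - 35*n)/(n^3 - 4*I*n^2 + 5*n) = (n - 7*I)/(n + I)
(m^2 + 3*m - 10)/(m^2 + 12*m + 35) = (m - 2)/(m + 7)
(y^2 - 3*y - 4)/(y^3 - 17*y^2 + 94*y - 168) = (y + 1)/(y^2 - 13*y + 42)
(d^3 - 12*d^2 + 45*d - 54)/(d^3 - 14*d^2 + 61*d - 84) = (d^2 - 9*d + 18)/(d^2 - 11*d + 28)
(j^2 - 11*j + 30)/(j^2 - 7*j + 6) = (j - 5)/(j - 1)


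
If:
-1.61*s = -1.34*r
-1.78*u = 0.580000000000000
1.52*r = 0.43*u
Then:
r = -0.09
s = -0.08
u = -0.33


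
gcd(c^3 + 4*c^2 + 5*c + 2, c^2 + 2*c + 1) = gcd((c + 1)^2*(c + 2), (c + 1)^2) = c^2 + 2*c + 1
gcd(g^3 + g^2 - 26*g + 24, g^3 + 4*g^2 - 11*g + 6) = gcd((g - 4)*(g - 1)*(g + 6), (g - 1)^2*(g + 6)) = g^2 + 5*g - 6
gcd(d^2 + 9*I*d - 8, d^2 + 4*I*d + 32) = d + 8*I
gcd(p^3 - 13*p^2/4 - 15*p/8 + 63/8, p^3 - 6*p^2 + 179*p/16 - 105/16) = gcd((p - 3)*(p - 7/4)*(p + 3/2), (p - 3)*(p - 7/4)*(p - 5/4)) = p^2 - 19*p/4 + 21/4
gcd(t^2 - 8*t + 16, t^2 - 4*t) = t - 4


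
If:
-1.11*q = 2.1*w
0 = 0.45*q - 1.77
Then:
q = 3.93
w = -2.08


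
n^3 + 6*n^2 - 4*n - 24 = (n - 2)*(n + 2)*(n + 6)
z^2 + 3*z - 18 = (z - 3)*(z + 6)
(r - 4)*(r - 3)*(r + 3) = r^3 - 4*r^2 - 9*r + 36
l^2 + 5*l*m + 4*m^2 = (l + m)*(l + 4*m)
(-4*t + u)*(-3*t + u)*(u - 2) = 12*t^2*u - 24*t^2 - 7*t*u^2 + 14*t*u + u^3 - 2*u^2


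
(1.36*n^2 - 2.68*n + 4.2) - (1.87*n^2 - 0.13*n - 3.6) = -0.51*n^2 - 2.55*n + 7.8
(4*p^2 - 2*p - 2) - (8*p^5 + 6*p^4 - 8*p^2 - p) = -8*p^5 - 6*p^4 + 12*p^2 - p - 2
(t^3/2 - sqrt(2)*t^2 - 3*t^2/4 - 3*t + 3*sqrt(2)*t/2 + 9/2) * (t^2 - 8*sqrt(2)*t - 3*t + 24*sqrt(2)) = t^5/2 - 5*sqrt(2)*t^4 - 9*t^4/4 + 61*t^3/4 + 45*sqrt(2)*t^3/2 - 117*t^2/2 + 3*sqrt(2)*t^2/2 - 108*sqrt(2)*t + 117*t/2 + 108*sqrt(2)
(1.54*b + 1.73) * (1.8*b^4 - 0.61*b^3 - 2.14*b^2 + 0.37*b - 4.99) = 2.772*b^5 + 2.1746*b^4 - 4.3509*b^3 - 3.1324*b^2 - 7.0445*b - 8.6327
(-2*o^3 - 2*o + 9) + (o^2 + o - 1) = -2*o^3 + o^2 - o + 8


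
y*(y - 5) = y^2 - 5*y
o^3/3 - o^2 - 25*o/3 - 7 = (o/3 + 1/3)*(o - 7)*(o + 3)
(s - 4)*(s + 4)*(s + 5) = s^3 + 5*s^2 - 16*s - 80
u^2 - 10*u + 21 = (u - 7)*(u - 3)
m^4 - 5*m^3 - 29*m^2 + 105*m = m*(m - 7)*(m - 3)*(m + 5)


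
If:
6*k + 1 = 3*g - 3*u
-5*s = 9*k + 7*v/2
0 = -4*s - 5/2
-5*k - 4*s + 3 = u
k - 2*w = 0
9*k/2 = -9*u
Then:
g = 13/6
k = 11/9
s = -5/8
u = -11/18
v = -9/4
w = 11/18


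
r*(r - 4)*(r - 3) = r^3 - 7*r^2 + 12*r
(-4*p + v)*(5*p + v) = -20*p^2 + p*v + v^2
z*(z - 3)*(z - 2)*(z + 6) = z^4 + z^3 - 24*z^2 + 36*z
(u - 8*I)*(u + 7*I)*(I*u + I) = I*u^3 + u^2 + I*u^2 + u + 56*I*u + 56*I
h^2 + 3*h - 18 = (h - 3)*(h + 6)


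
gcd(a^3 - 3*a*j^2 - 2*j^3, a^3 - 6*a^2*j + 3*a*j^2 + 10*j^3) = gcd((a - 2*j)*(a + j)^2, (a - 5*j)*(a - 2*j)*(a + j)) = a^2 - a*j - 2*j^2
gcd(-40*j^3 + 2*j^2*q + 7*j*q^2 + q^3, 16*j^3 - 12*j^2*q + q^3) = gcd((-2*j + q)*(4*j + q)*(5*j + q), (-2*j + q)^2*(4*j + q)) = -8*j^2 + 2*j*q + q^2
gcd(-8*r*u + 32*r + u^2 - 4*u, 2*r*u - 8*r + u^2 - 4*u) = u - 4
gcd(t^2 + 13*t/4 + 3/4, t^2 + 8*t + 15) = t + 3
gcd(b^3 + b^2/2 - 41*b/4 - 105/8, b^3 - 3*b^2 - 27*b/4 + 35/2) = b^2 - b - 35/4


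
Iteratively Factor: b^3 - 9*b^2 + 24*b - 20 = (b - 5)*(b^2 - 4*b + 4) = (b - 5)*(b - 2)*(b - 2)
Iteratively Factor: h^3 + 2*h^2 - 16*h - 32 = (h + 4)*(h^2 - 2*h - 8) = (h - 4)*(h + 4)*(h + 2)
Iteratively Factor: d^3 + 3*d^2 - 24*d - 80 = (d + 4)*(d^2 - d - 20) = (d + 4)^2*(d - 5)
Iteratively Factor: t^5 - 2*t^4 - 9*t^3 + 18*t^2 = (t - 3)*(t^4 + t^3 - 6*t^2) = (t - 3)*(t - 2)*(t^3 + 3*t^2) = t*(t - 3)*(t - 2)*(t^2 + 3*t) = t^2*(t - 3)*(t - 2)*(t + 3)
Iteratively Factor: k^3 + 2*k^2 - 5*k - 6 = (k + 1)*(k^2 + k - 6) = (k + 1)*(k + 3)*(k - 2)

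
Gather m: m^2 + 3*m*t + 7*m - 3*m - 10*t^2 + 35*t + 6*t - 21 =m^2 + m*(3*t + 4) - 10*t^2 + 41*t - 21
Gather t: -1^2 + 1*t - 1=t - 2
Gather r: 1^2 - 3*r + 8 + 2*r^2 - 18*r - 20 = 2*r^2 - 21*r - 11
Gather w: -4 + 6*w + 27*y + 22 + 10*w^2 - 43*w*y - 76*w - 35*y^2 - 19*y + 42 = 10*w^2 + w*(-43*y - 70) - 35*y^2 + 8*y + 60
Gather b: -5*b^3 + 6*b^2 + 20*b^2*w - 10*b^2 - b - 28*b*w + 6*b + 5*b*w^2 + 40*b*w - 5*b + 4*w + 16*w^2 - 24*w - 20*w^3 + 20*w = -5*b^3 + b^2*(20*w - 4) + b*(5*w^2 + 12*w) - 20*w^3 + 16*w^2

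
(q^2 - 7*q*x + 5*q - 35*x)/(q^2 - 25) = (q - 7*x)/(q - 5)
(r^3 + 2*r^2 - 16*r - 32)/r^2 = r + 2 - 16/r - 32/r^2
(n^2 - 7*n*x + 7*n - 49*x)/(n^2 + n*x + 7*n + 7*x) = (n - 7*x)/(n + x)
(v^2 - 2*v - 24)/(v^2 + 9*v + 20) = (v - 6)/(v + 5)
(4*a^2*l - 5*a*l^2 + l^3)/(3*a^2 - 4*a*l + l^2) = l*(4*a - l)/(3*a - l)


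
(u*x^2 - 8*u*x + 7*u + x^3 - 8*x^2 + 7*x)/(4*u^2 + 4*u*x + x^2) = (u*x^2 - 8*u*x + 7*u + x^3 - 8*x^2 + 7*x)/(4*u^2 + 4*u*x + x^2)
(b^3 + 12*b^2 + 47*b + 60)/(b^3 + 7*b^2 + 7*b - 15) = (b + 4)/(b - 1)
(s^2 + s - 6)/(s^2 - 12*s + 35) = (s^2 + s - 6)/(s^2 - 12*s + 35)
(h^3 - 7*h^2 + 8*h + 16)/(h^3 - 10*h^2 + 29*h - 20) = (h^2 - 3*h - 4)/(h^2 - 6*h + 5)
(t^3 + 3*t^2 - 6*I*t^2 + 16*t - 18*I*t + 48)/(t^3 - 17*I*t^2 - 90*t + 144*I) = (t^2 + t*(3 + 2*I) + 6*I)/(t^2 - 9*I*t - 18)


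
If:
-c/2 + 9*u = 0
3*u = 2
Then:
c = 12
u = 2/3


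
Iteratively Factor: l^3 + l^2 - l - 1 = (l + 1)*(l^2 - 1) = (l - 1)*(l + 1)*(l + 1)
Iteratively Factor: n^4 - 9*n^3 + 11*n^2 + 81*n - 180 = (n - 3)*(n^3 - 6*n^2 - 7*n + 60) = (n - 5)*(n - 3)*(n^2 - n - 12) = (n - 5)*(n - 3)*(n + 3)*(n - 4)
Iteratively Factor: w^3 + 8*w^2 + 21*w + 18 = (w + 3)*(w^2 + 5*w + 6) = (w + 3)^2*(w + 2)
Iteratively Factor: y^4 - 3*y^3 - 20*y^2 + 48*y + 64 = (y + 4)*(y^3 - 7*y^2 + 8*y + 16) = (y + 1)*(y + 4)*(y^2 - 8*y + 16) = (y - 4)*(y + 1)*(y + 4)*(y - 4)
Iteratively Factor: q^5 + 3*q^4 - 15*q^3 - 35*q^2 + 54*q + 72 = (q - 2)*(q^4 + 5*q^3 - 5*q^2 - 45*q - 36) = (q - 2)*(q + 4)*(q^3 + q^2 - 9*q - 9) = (q - 3)*(q - 2)*(q + 4)*(q^2 + 4*q + 3) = (q - 3)*(q - 2)*(q + 3)*(q + 4)*(q + 1)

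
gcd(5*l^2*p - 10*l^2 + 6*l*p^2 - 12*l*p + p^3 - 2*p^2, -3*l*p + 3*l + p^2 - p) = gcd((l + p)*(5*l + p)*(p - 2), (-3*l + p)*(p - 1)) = 1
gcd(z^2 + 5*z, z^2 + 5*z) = z^2 + 5*z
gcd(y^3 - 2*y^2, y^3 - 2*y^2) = y^3 - 2*y^2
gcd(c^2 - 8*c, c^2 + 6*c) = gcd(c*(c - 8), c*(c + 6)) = c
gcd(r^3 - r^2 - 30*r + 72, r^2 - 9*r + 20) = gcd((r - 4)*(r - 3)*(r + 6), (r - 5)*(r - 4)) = r - 4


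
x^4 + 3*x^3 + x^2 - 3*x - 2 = (x - 1)*(x + 1)^2*(x + 2)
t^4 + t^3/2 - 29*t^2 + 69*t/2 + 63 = (t - 7/2)*(t - 3)*(t + 1)*(t + 6)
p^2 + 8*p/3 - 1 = (p - 1/3)*(p + 3)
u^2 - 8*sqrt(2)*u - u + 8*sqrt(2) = (u - 1)*(u - 8*sqrt(2))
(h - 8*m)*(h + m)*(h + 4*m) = h^3 - 3*h^2*m - 36*h*m^2 - 32*m^3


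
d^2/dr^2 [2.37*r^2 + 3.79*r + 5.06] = 4.74000000000000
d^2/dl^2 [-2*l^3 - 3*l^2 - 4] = -12*l - 6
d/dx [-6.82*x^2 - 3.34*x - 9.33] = -13.64*x - 3.34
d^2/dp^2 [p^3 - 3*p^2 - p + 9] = 6*p - 6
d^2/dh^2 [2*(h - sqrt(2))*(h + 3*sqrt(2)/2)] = 4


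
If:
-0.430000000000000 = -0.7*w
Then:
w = 0.61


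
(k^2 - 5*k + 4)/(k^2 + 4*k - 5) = (k - 4)/(k + 5)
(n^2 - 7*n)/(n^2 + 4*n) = (n - 7)/(n + 4)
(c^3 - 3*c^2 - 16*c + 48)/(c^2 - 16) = c - 3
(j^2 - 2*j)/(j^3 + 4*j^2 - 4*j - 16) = j/(j^2 + 6*j + 8)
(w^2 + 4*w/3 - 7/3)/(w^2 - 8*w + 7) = (w + 7/3)/(w - 7)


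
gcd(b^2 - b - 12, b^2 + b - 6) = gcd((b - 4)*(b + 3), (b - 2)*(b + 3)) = b + 3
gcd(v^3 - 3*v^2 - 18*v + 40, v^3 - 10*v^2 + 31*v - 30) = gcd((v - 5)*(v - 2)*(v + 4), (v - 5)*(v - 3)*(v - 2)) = v^2 - 7*v + 10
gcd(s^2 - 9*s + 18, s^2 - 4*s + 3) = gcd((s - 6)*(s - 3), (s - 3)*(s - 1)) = s - 3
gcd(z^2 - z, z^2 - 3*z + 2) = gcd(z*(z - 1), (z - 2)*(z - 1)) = z - 1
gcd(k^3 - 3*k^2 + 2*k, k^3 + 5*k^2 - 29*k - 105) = 1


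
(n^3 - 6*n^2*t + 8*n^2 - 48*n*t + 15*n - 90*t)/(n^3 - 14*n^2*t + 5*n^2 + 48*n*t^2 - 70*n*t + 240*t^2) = (-n - 3)/(-n + 8*t)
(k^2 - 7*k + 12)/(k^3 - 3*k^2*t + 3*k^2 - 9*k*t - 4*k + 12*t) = (k^2 - 7*k + 12)/(k^3 - 3*k^2*t + 3*k^2 - 9*k*t - 4*k + 12*t)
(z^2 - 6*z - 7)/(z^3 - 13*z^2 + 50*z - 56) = (z + 1)/(z^2 - 6*z + 8)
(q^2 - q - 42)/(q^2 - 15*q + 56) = (q + 6)/(q - 8)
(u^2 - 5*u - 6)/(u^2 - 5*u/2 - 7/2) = 2*(u - 6)/(2*u - 7)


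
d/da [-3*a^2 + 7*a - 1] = 7 - 6*a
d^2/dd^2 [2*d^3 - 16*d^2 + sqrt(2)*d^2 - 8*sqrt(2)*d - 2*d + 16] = 12*d - 32 + 2*sqrt(2)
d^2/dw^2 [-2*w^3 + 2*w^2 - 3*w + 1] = 4 - 12*w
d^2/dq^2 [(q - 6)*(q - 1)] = 2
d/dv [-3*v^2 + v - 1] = 1 - 6*v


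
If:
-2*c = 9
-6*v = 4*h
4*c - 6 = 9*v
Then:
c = -9/2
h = 4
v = -8/3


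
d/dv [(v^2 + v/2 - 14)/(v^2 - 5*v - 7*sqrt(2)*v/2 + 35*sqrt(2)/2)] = ((4*v + 1)*(2*v^2 - 10*v - 7*sqrt(2)*v + 35*sqrt(2)) + (-4*v + 7*sqrt(2) + 10)*(2*v^2 + v - 28))/(2*v^2 - 10*v - 7*sqrt(2)*v + 35*sqrt(2))^2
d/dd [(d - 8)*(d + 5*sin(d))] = d + (d - 8)*(5*cos(d) + 1) + 5*sin(d)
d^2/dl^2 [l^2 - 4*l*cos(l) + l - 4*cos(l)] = 4*l*cos(l) + 8*sin(l) + 4*cos(l) + 2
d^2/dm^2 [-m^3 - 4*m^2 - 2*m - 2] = -6*m - 8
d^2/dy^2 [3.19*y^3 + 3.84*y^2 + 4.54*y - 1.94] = 19.14*y + 7.68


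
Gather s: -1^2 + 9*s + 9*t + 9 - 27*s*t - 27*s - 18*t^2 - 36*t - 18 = s*(-27*t - 18) - 18*t^2 - 27*t - 10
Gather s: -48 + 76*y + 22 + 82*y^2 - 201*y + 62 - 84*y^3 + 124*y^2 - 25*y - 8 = -84*y^3 + 206*y^2 - 150*y + 28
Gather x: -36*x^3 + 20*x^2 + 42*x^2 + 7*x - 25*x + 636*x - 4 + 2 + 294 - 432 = -36*x^3 + 62*x^2 + 618*x - 140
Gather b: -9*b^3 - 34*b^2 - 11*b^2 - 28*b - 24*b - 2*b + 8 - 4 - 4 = -9*b^3 - 45*b^2 - 54*b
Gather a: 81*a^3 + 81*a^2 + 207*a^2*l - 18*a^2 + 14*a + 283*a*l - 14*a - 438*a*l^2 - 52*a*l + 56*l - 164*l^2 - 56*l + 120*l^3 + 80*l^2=81*a^3 + a^2*(207*l + 63) + a*(-438*l^2 + 231*l) + 120*l^3 - 84*l^2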